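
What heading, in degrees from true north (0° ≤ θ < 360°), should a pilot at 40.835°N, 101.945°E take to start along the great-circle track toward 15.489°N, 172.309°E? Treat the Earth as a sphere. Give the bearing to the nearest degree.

Δλ = 172.309 − 101.945 = 70.364°.
θ = atan2( sin Δλ · cos φ₂ , cos φ₁ · sin φ₂ − sin φ₁ · cos φ₂ · cos Δλ )
  = atan2(0.90764, -0.00970) = 90.612° → normalised to [0°, 360°): 90.612°.

91°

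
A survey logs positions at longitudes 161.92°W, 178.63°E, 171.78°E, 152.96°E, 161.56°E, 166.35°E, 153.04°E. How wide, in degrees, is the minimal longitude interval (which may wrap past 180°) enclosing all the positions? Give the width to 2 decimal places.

Sort the longitudes: -161.92°, +152.96°, +153.04°, +161.56°, +166.35°, +171.78°, +178.63°.
Eastward gaps between consecutive values (wrapping around): 314.88°, 0.08°, 8.52°, 4.79°, 5.43°, 6.85°, 19.45°.
Largest gap = 314.88° ⇒ minimal covering band is its complement: 360° − 314.88° = 45.12°.
Band runs from +152.96° eastward to -161.92°, crossing the antimeridian.

45.12°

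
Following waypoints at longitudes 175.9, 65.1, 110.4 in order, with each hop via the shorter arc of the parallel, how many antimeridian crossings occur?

0

Leg 1: +175.9° → +65.1°, shortest Δλ = -110.8° (west) — does not cross 180°.
Leg 2: +65.1° → +110.4°, shortest Δλ = 45.3° (east) — does not cross 180°.
Total crossings: 0.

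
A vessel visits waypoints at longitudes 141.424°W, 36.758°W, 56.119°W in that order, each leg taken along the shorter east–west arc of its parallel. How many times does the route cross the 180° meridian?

Leg 1: -141.424° → -36.758°, shortest Δλ = 104.666° (east) — does not cross 180°.
Leg 2: -36.758° → -56.119°, shortest Δλ = -19.361° (west) — does not cross 180°.
Total crossings: 0.

0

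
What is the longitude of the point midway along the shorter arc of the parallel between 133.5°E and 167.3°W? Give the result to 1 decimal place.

163.1°E

Signed shortest Δλ from +133.5° to -167.3° is +59.2°.
Midpoint longitude = +133.5° + (+59.2°)/2 = +133.5° + 29.6° = +163.1°.
(The naïve average (+133.5 + -167.3)/2 = -16.9° is on the wrong side of the globe.)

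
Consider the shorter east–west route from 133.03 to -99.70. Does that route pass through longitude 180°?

Naïve |-99.70 − 133.03| = 232.73° > 180°, so the shorter arc goes the other way round — across 180°.
Signed shortest Δλ = ((-99.70 − 133.03 + 180) mod 360) − 180 = 127.27°.
Going east by 127.27° from +133.03° passes through 180° before reaching -99.70°.

Yes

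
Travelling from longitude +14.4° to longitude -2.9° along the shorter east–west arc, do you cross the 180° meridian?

Signed shortest Δλ = ((-2.9 − 14.4 + 180) mod 360) − 180 = -17.3°.
Going west by 17.3° from +14.4° reaches -2.9° without touching 180°.

No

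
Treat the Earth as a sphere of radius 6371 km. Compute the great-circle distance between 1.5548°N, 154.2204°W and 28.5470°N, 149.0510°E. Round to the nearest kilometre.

Δλ = 149.0510 − -154.2204 = 303.2714°; wrapped into (−180°, 180°]: -56.7286°.
Δφ = 28.5470 − 1.5548 = 26.9922°.
a = sin²(Δφ/2) + cos φ₁ · cos φ₂ · sin²(Δλ/2) = 0.252651.
c = 2·atan2(√a, √(1−a)) = 1.05331 rad → d = 6371·c ≈ 6710.63 km.

6711 km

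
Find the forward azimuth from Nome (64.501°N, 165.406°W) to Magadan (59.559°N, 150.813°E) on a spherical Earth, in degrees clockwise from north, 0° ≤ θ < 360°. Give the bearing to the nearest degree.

277°

Δλ = 150.813 − -165.406 = 316.219°; wrapped into (−180°, 180°]: -43.781°.
θ = atan2( sin Δλ · cos φ₂ , cos φ₁ · sin φ₂ − sin φ₁ · cos φ₂ · cos Δλ )
  = atan2(-0.35055, 0.04099) = -83.331° → normalised to [0°, 360°): 276.669°.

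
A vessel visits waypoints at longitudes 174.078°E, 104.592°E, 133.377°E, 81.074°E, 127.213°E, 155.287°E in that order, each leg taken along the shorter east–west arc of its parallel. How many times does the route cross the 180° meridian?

Leg 1: +174.078° → +104.592°, shortest Δλ = -69.486° (west) — does not cross 180°.
Leg 2: +104.592° → +133.377°, shortest Δλ = 28.785° (east) — does not cross 180°.
Leg 3: +133.377° → +81.074°, shortest Δλ = -52.303° (west) — does not cross 180°.
Leg 4: +81.074° → +127.213°, shortest Δλ = 46.139° (east) — does not cross 180°.
Leg 5: +127.213° → +155.287°, shortest Δλ = 28.074° (east) — does not cross 180°.
Total crossings: 0.

0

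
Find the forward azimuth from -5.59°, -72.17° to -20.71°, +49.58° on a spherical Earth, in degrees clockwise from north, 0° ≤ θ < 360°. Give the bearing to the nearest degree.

Δλ = 49.58 − -72.17 = 121.75°.
θ = atan2( sin Δλ · cos φ₂ , cos φ₁ · sin φ₂ − sin φ₁ · cos φ₂ · cos Δλ )
  = atan2(0.79540, -0.39990) = 116.692° → normalised to [0°, 360°): 116.692°.

117°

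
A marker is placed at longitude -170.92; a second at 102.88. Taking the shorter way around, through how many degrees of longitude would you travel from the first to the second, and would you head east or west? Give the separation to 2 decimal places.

Raw difference: 102.88 − -170.92 = 273.8°.
Normalise into (−180°, 180°]: 273.8° − 360° = -86.2°.
Negative ⇒ the second point lies to the west; separation 86.20°.

86.20° west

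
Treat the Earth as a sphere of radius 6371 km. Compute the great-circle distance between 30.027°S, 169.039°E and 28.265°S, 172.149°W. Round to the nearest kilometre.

1835 km

Δλ = -172.149 − 169.039 = -341.188°; wrapped into (−180°, 180°]: 18.812°.
Δφ = -28.265 − -30.027 = 1.762°.
a = sin²(Δφ/2) + cos φ₁ · cos φ₂ · sin²(Δλ/2) = 0.020604.
c = 2·atan2(√a, √(1−a)) = 0.28807 rad → d = 6371·c ≈ 1835.32 km.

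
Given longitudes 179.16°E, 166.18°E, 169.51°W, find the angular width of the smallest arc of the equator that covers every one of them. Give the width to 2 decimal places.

24.31°

Sort the longitudes: -169.51°, +166.18°, +179.16°.
Eastward gaps between consecutive values (wrapping around): 335.69°, 12.98°, 11.33°.
Largest gap = 335.69° ⇒ minimal covering band is its complement: 360° − 335.69° = 24.31°.
Band runs from +166.18° eastward to -169.51°, crossing the antimeridian.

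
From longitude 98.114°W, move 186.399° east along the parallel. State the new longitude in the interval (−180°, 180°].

Start at -98.114°; shift +186.399° → +88.285°.
+88.285° already lies in (−180°, 180°].

88.285°E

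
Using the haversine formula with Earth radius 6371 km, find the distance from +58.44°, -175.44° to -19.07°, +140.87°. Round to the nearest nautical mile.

5131 nmi

Δλ = 140.87 − -175.44 = 316.31°; wrapped into (−180°, 180°]: -43.69°.
Δφ = -19.07 − 58.44 = -77.51°.
a = sin²(Δφ/2) + cos φ₁ · cos φ₂ · sin²(Δλ/2) = 0.460355.
c = 2·atan2(√a, √(1−a)) = 1.49142 rad → d = 6371·c ≈ 9501.86 km ≈ 5130.59 nmi.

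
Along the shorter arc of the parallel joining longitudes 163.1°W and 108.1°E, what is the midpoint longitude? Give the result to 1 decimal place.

Signed shortest Δλ from -163.1° to +108.1° is -88.8°.
Midpoint longitude = -163.1° + (-88.8°)/2 = -163.1° − 44.4° = -207.5°.
Normalise into (−180°, 180°]: +152.5°.
(The naïve average (-163.1 + +108.1)/2 = -27.5° is on the wrong side of the globe.)

152.5°E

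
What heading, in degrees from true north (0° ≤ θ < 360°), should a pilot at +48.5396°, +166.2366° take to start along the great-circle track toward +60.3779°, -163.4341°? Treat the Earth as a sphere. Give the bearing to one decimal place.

44.3°

Δλ = -163.4341 − 166.2366 = -329.6707°; wrapped into (−180°, 180°]: 30.3293°.
θ = atan2( sin Δλ · cos φ₂ , cos φ₁ · sin φ₂ − sin φ₁ · cos φ₂ · cos Δλ )
  = atan2(0.24959, 0.25585) = 44.291° → normalised to [0°, 360°): 44.291°.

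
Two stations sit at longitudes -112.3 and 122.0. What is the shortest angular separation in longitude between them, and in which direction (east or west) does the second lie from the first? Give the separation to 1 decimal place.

Raw difference: 122.0 − -112.3 = 234.3°.
Normalise into (−180°, 180°]: 234.3° − 360° = -125.7°.
Negative ⇒ the second point lies to the west; separation 125.7°.

125.7° west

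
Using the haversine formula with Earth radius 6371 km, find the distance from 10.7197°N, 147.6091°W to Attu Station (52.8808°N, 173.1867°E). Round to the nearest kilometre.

Δλ = 173.1867 − -147.6091 = 320.7958°; wrapped into (−180°, 180°]: -39.2042°.
Δφ = 52.8808 − 10.7197 = 42.1611°.
a = sin²(Δφ/2) + cos φ₁ · cos φ₂ · sin²(Δλ/2) = 0.196106.
c = 2·atan2(√a, √(1−a)) = 0.91752 rad → d = 6371·c ≈ 5845.55 km.

5846 km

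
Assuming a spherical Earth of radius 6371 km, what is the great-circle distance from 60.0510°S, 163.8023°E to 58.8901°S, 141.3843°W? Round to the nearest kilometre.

3010 km

Δλ = -141.3843 − 163.8023 = -305.1866°; wrapped into (−180°, 180°]: 54.8134°.
Δφ = -58.8901 − -60.0510 = 1.1609°.
a = sin²(Δφ/2) + cos φ₁ · cos φ₂ · sin²(Δλ/2) = 0.054755.
c = 2·atan2(√a, √(1−a)) = 0.47238 rad → d = 6371·c ≈ 3009.51 km.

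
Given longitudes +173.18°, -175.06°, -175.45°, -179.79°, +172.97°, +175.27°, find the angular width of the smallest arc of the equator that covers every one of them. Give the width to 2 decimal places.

11.97°

Sort the longitudes: -179.79°, -175.45°, -175.06°, +172.97°, +173.18°, +175.27°.
Eastward gaps between consecutive values (wrapping around): 4.34°, 0.39°, 348.03°, 0.21°, 2.09°, 4.94°.
Largest gap = 348.03° ⇒ minimal covering band is its complement: 360° − 348.03° = 11.97°.
Band runs from +172.97° eastward to -175.06°, crossing the antimeridian.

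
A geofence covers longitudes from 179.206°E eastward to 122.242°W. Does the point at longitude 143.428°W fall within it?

Band width going east from +179.206° to -122.242°: ((-122.242 − 179.206) mod 360) = 58.552°.
Offset of -143.428° east of the west edge: ((-143.428 − 179.206) mod 360) = 37.366°.
37.366° ≤ 58.552° ⇒ inside.

Yes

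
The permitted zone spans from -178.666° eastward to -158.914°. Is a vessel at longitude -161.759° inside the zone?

Yes

Band width going east from -178.666° to -158.914°: ((-158.914 − -178.666) mod 360) = 19.752°.
Offset of -161.759° east of the west edge: ((-161.759 − -178.666) mod 360) = 16.907°.
16.907° ≤ 19.752° ⇒ inside.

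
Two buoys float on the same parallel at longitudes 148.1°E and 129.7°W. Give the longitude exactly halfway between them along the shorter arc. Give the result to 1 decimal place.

170.8°W

Signed shortest Δλ from +148.1° to -129.7° is +82.2°.
Midpoint longitude = +148.1° + (+82.2°)/2 = +148.1° + 41.1° = +189.2°.
Normalise into (−180°, 180°]: -170.8°.
(The naïve average (+148.1 + -129.7)/2 = 9.2° is on the wrong side of the globe.)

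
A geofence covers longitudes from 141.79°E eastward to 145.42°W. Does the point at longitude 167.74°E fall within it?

Band width going east from +141.79° to -145.42°: ((-145.42 − 141.79) mod 360) = 72.79°.
Offset of +167.74° east of the west edge: ((167.74 − 141.79) mod 360) = 25.95°.
25.95° ≤ 72.79° ⇒ inside.

Yes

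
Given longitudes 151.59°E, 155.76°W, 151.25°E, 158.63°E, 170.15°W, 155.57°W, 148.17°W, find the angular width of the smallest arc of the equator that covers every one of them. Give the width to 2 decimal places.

60.58°

Sort the longitudes: -170.15°, -155.76°, -155.57°, -148.17°, +151.25°, +151.59°, +158.63°.
Eastward gaps between consecutive values (wrapping around): 14.39°, 0.19°, 7.40°, 299.42°, 0.34°, 7.04°, 31.22°.
Largest gap = 299.42° ⇒ minimal covering band is its complement: 360° − 299.42° = 60.58°.
Band runs from +151.25° eastward to -148.17°, crossing the antimeridian.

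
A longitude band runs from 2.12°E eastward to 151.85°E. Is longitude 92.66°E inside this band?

Band width going east from +2.12° to +151.85°: ((151.85 − 2.12) mod 360) = 149.73°.
Offset of +92.66° east of the west edge: ((92.66 − 2.12) mod 360) = 90.54°.
90.54° ≤ 149.73° ⇒ inside.

Yes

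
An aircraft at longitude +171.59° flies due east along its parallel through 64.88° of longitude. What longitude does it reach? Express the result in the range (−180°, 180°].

Start at +171.59°; shift +64.88° → +236.47°.
+236.47° lies outside (−180°, 180°]; subtract 360° → -123.53°.

-123.53°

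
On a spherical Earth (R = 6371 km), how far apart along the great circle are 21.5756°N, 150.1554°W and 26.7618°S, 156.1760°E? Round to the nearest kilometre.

7890 km

Δλ = 156.1760 − -150.1554 = 306.3314°; wrapped into (−180°, 180°]: -53.6686°.
Δφ = -26.7618 − 21.5756 = -48.3374°.
a = sin²(Δφ/2) + cos φ₁ · cos φ₂ · sin²(Δλ/2) = 0.336826.
c = 2·atan2(√a, √(1−a)) = 1.23836 rad → d = 6371·c ≈ 7889.58 km.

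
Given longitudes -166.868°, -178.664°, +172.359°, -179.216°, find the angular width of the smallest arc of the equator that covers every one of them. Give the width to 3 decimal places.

Sort the longitudes: -179.216°, -178.664°, -166.868°, +172.359°.
Eastward gaps between consecutive values (wrapping around): 0.552°, 11.796°, 339.227°, 8.425°.
Largest gap = 339.227° ⇒ minimal covering band is its complement: 360° − 339.227° = 20.773°.
Band runs from +172.359° eastward to -166.868°, crossing the antimeridian.

20.773°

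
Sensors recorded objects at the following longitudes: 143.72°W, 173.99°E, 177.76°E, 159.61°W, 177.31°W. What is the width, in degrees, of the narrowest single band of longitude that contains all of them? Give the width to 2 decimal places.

42.29°

Sort the longitudes: -177.31°, -159.61°, -143.72°, +173.99°, +177.76°.
Eastward gaps between consecutive values (wrapping around): 17.70°, 15.89°, 317.71°, 3.77°, 4.93°.
Largest gap = 317.71° ⇒ minimal covering band is its complement: 360° − 317.71° = 42.29°.
Band runs from +173.99° eastward to -143.72°, crossing the antimeridian.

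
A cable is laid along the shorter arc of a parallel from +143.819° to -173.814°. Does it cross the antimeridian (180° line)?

Naïve |-173.814 − 143.819| = 317.633° > 180°, so the shorter arc goes the other way round — across 180°.
Signed shortest Δλ = ((-173.814 − 143.819 + 180) mod 360) − 180 = 42.367°.
Going east by 42.367° from +143.819° passes through 180° before reaching -173.814°.

Yes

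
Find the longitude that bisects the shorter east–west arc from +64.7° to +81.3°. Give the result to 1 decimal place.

Signed shortest Δλ from +64.7° to +81.3° is +16.6°.
Midpoint longitude = +64.7° + (+16.6°)/2 = +64.7° + 8.3° = +73.0°.

+73.0°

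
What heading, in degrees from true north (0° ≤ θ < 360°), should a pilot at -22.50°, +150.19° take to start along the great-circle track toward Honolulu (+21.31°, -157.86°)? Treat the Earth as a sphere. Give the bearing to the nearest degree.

Δλ = -157.86 − 150.19 = -308.05°; wrapped into (−180°, 180°]: 51.95°.
θ = atan2( sin Δλ · cos φ₂ , cos φ₁ · sin φ₂ − sin φ₁ · cos φ₂ · cos Δλ )
  = atan2(0.73363, 0.55549) = 52.868° → normalised to [0°, 360°): 52.868°.

53°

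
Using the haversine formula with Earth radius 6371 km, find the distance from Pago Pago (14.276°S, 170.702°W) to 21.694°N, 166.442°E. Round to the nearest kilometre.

4713 km

Δλ = 166.442 − -170.702 = 337.144°; wrapped into (−180°, 180°]: -22.856°.
Δφ = 21.694 − -14.276 = 35.970°.
a = sin²(Δφ/2) + cos φ₁ · cos φ₂ · sin²(Δλ/2) = 0.130689.
c = 2·atan2(√a, √(1−a)) = 0.73977 rad → d = 6371·c ≈ 4713.08 km.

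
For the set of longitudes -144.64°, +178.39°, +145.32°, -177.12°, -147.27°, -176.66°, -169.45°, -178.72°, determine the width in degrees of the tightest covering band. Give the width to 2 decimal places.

70.04°

Sort the longitudes: -178.72°, -177.12°, -176.66°, -169.45°, -147.27°, -144.64°, +145.32°, +178.39°.
Eastward gaps between consecutive values (wrapping around): 1.60°, 0.46°, 7.21°, 22.18°, 2.63°, 289.96°, 33.07°, 2.89°.
Largest gap = 289.96° ⇒ minimal covering band is its complement: 360° − 289.96° = 70.04°.
Band runs from +145.32° eastward to -144.64°, crossing the antimeridian.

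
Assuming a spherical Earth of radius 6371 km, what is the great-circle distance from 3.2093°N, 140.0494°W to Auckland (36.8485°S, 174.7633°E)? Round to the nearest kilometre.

6452 km

Δλ = 174.7633 − -140.0494 = 314.8127°; wrapped into (−180°, 180°]: -45.1873°.
Δφ = -36.8485 − 3.2093 = -40.0578°.
a = sin²(Δφ/2) + cos φ₁ · cos φ₂ · sin²(Δλ/2) = 0.235233.
c = 2·atan2(√a, √(1−a)) = 1.01275 rad → d = 6371·c ≈ 6452.21 km.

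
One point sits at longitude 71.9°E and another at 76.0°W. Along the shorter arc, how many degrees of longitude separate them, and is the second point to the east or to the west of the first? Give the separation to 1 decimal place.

147.9° west

Raw difference: -76.0 − 71.9 = -147.9°.
Normalise into (−180°, 180°]: -147.9° stays -147.9°.
Negative ⇒ the second point lies to the west; separation 147.9°.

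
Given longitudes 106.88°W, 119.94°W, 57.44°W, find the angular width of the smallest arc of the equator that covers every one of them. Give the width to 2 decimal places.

62.50°

Sort the longitudes: -119.94°, -106.88°, -57.44°.
Eastward gaps between consecutive values (wrapping around): 13.06°, 49.44°, 297.50°.
Largest gap = 297.50° ⇒ minimal covering band is its complement: 360° − 297.50° = 62.50°.
Band runs from -119.94° eastward to -57.44°.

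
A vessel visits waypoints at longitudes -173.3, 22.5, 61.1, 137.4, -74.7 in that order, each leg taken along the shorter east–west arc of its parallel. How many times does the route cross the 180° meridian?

Leg 1: -173.3° → +22.5°, shortest Δλ = -164.2° (west) — crosses 180°.
Leg 2: +22.5° → +61.1°, shortest Δλ = 38.6° (east) — does not cross 180°.
Leg 3: +61.1° → +137.4°, shortest Δλ = 76.3° (east) — does not cross 180°.
Leg 4: +137.4° → -74.7°, shortest Δλ = 147.9° (east) — crosses 180°.
Total crossings: 2.

2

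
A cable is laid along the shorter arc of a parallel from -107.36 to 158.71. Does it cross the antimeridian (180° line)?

Yes

Naïve |158.71 − -107.36| = 266.07° > 180°, so the shorter arc goes the other way round — across 180°.
Signed shortest Δλ = ((158.71 − -107.36 + 180) mod 360) − 180 = -93.93°.
Going west by 93.93° from -107.36° passes through 180° before reaching +158.71°.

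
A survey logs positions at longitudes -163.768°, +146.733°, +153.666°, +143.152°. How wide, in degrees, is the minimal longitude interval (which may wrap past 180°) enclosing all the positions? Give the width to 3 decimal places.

53.080°

Sort the longitudes: -163.768°, +143.152°, +146.733°, +153.666°.
Eastward gaps between consecutive values (wrapping around): 306.920°, 3.581°, 6.933°, 42.566°.
Largest gap = 306.920° ⇒ minimal covering band is its complement: 360° − 306.920° = 53.080°.
Band runs from +143.152° eastward to -163.768°, crossing the antimeridian.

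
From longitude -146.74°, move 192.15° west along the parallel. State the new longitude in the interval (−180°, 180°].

+21.11°

Start at -146.74°; shift −192.15° → -338.89°.
-338.89° lies outside (−180°, 180°]; add 360° → +21.11°.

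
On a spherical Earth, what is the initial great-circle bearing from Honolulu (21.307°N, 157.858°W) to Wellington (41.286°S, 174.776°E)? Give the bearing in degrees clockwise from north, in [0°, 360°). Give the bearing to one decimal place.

201.9°

Δλ = 174.776 − -157.858 = 332.634°; wrapped into (−180°, 180°]: -27.366°.
θ = atan2( sin Δλ · cos φ₂ , cos φ₁ · sin φ₂ − sin φ₁ · cos φ₂ · cos Δλ )
  = atan2(-0.34541, -0.85720) = -158.053° → normalised to [0°, 360°): 201.947°.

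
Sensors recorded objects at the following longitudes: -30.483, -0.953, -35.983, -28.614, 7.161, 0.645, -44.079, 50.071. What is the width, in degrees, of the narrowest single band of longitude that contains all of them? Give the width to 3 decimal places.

94.150°

Sort the longitudes: -44.079°, -35.983°, -30.483°, -28.614°, -0.953°, +0.645°, +7.161°, +50.071°.
Eastward gaps between consecutive values (wrapping around): 8.096°, 5.500°, 1.869°, 27.661°, 1.598°, 6.516°, 42.910°, 265.850°.
Largest gap = 265.850° ⇒ minimal covering band is its complement: 360° − 265.850° = 94.150°.
Band runs from -44.079° eastward to +50.071°.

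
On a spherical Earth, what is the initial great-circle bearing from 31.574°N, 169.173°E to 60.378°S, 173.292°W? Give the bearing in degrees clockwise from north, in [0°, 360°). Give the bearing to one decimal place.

Δλ = -173.292 − 169.173 = -342.465°; wrapped into (−180°, 180°]: 17.535°.
θ = atan2( sin Δλ · cos φ₂ , cos φ₁ · sin φ₂ − sin φ₁ · cos φ₂ · cos Δλ )
  = atan2(0.14892, -0.98739) = 171.423° → normalised to [0°, 360°): 171.423°.

171.4°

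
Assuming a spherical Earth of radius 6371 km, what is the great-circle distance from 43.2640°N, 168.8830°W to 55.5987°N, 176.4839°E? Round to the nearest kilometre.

Δλ = 176.4839 − -168.8830 = 345.3669°; wrapped into (−180°, 180°]: -14.6331°.
Δφ = 55.5987 − 43.2640 = 12.3347°.
a = sin²(Δφ/2) + cos φ₁ · cos φ₂ · sin²(Δλ/2) = 0.018214.
c = 2·atan2(√a, √(1−a)) = 0.27075 rad → d = 6371·c ≈ 1724.93 km.

1725 km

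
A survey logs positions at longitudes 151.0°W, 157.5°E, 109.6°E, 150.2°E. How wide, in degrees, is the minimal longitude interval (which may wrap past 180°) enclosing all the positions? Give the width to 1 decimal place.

Sort the longitudes: -151.0°, +109.6°, +150.2°, +157.5°.
Eastward gaps between consecutive values (wrapping around): 260.6°, 40.6°, 7.3°, 51.5°.
Largest gap = 260.6° ⇒ minimal covering band is its complement: 360° − 260.6° = 99.4°.
Band runs from +109.6° eastward to -151.0°, crossing the antimeridian.

99.4°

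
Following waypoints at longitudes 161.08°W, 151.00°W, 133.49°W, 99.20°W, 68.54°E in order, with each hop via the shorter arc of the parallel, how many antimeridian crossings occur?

0

Leg 1: -161.08° → -151.00°, shortest Δλ = 10.08° (east) — does not cross 180°.
Leg 2: -151.00° → -133.49°, shortest Δλ = 17.51° (east) — does not cross 180°.
Leg 3: -133.49° → -99.20°, shortest Δλ = 34.29° (east) — does not cross 180°.
Leg 4: -99.20° → +68.54°, shortest Δλ = 167.74° (east) — does not cross 180°.
Total crossings: 0.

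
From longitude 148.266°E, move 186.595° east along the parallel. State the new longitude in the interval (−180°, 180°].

Start at +148.266°; shift +186.595° → +334.861°.
+334.861° lies outside (−180°, 180°]; subtract 360° → -25.139°.

25.139°W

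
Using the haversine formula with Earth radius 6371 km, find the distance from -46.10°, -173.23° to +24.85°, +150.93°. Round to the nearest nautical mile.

Δλ = 150.93 − -173.23 = 324.16°; wrapped into (−180°, 180°]: -35.84°.
Δφ = 24.85 − -46.10 = 70.95°.
a = sin²(Δφ/2) + cos φ₁ · cos φ₂ · sin²(Δλ/2) = 0.396371.
c = 2·atan2(√a, √(1−a)) = 1.36203 rad → d = 6371·c ≈ 8677.47 km ≈ 4685.46 nmi.

4685 nmi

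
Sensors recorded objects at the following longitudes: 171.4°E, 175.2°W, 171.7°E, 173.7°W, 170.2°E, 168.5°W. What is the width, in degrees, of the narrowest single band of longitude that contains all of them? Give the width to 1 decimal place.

Sort the longitudes: -175.2°, -173.7°, -168.5°, +170.2°, +171.4°, +171.7°.
Eastward gaps between consecutive values (wrapping around): 1.5°, 5.2°, 338.7°, 1.2°, 0.3°, 13.1°.
Largest gap = 338.7° ⇒ minimal covering band is its complement: 360° − 338.7° = 21.3°.
Band runs from +170.2° eastward to -168.5°, crossing the antimeridian.

21.3°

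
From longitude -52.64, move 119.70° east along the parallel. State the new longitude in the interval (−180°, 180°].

+67.06°

Start at -52.64°; shift +119.70° → +67.06°.
+67.06° already lies in (−180°, 180°].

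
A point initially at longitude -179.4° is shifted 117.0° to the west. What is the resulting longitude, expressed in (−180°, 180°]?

+63.6°

Start at -179.4°; shift −117.0° → -296.4°.
-296.4° lies outside (−180°, 180°]; add 360° → +63.6°.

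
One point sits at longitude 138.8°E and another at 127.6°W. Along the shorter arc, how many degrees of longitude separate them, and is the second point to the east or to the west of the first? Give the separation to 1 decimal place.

93.6° east

Raw difference: -127.6 − 138.8 = -266.4°.
Normalise into (−180°, 180°]: -266.4° + 360° = 93.6°.
Positive ⇒ the second point lies to the east; separation 93.6°.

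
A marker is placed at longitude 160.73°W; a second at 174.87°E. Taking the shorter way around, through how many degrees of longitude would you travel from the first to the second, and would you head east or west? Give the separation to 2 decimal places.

Raw difference: 174.87 − -160.73 = 335.6°.
Normalise into (−180°, 180°]: 335.6° − 360° = -24.4°.
Negative ⇒ the second point lies to the west; separation 24.40°.

24.40° west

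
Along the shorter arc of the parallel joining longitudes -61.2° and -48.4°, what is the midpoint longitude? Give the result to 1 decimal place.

Signed shortest Δλ from -61.2° to -48.4° is +12.8°.
Midpoint longitude = -61.2° + (+12.8°)/2 = -61.2° + 6.4° = -54.8°.

-54.8°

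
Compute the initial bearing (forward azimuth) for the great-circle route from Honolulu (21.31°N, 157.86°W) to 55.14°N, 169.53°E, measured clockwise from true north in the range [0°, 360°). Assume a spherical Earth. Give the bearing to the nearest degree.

332°

Δλ = 169.53 − -157.86 = 327.39°; wrapped into (−180°, 180°]: -32.61°.
θ = atan2( sin Δλ · cos φ₂ , cos φ₁ · sin φ₂ − sin φ₁ · cos φ₂ · cos Δλ )
  = atan2(-0.30803, 0.58948) = -27.589° → normalised to [0°, 360°): 332.411°.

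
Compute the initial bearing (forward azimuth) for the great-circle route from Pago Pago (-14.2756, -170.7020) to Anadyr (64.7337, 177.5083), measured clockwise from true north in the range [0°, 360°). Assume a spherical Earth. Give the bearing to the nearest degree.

Δλ = 177.5083 − -170.7020 = 348.2103°; wrapped into (−180°, 180°]: -11.7897°.
θ = atan2( sin Δλ · cos φ₂ , cos φ₁ · sin φ₂ − sin φ₁ · cos φ₂ · cos Δλ )
  = atan2(-0.08721, 0.97944) = -5.088° → normalised to [0°, 360°): 354.912°.

355°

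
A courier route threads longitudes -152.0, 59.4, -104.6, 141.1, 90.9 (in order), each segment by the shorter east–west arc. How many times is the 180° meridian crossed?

2

Leg 1: -152.0° → +59.4°, shortest Δλ = -148.6° (west) — crosses 180°.
Leg 2: +59.4° → -104.6°, shortest Δλ = -164.0° (west) — does not cross 180°.
Leg 3: -104.6° → +141.1°, shortest Δλ = -114.3° (west) — crosses 180°.
Leg 4: +141.1° → +90.9°, shortest Δλ = -50.2° (west) — does not cross 180°.
Total crossings: 2.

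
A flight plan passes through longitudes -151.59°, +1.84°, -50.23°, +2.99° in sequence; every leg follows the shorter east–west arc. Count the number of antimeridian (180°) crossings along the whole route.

0

Leg 1: -151.59° → +1.84°, shortest Δλ = 153.43° (east) — does not cross 180°.
Leg 2: +1.84° → -50.23°, shortest Δλ = -52.07° (west) — does not cross 180°.
Leg 3: -50.23° → +2.99°, shortest Δλ = 53.22° (east) — does not cross 180°.
Total crossings: 0.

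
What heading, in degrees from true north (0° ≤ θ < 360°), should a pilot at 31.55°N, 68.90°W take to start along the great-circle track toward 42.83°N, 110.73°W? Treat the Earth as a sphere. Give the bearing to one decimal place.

Δλ = -110.73 − -68.90 = -41.83°.
θ = atan2( sin Δλ · cos φ₂ , cos φ₁ · sin φ₂ − sin φ₁ · cos φ₂ · cos Δλ )
  = atan2(-0.48910, 0.29341) = -59.041° → normalised to [0°, 360°): 300.959°.

301.0°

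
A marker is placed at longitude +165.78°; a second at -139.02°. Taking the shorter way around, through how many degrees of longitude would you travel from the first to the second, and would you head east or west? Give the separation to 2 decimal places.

Raw difference: -139.02 − 165.78 = -304.8°.
Normalise into (−180°, 180°]: -304.8° + 360° = 55.2°.
Positive ⇒ the second point lies to the east; separation 55.20°.

55.20° east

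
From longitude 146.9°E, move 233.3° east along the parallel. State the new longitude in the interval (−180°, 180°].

20.2°E

Start at +146.9°; shift +233.3° → +380.2°.
+380.2° lies outside (−180°, 180°]; subtract 360° → +20.2°.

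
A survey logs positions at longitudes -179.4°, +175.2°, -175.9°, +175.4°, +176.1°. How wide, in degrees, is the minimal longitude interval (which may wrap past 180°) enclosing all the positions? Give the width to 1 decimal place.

Sort the longitudes: -179.4°, -175.9°, +175.2°, +175.4°, +176.1°.
Eastward gaps between consecutive values (wrapping around): 3.5°, 351.1°, 0.2°, 0.7°, 4.5°.
Largest gap = 351.1° ⇒ minimal covering band is its complement: 360° − 351.1° = 8.9°.
Band runs from +175.2° eastward to -175.9°, crossing the antimeridian.

8.9°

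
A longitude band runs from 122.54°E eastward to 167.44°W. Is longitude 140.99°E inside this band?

Band width going east from +122.54° to -167.44°: ((-167.44 − 122.54) mod 360) = 70.02°.
Offset of +140.99° east of the west edge: ((140.99 − 122.54) mod 360) = 18.45°.
18.45° ≤ 70.02° ⇒ inside.

Yes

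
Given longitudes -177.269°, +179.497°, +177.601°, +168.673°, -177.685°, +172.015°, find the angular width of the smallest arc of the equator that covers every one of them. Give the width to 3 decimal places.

Sort the longitudes: -177.685°, -177.269°, +168.673°, +172.015°, +177.601°, +179.497°.
Eastward gaps between consecutive values (wrapping around): 0.416°, 345.942°, 3.342°, 5.586°, 1.896°, 2.818°.
Largest gap = 345.942° ⇒ minimal covering band is its complement: 360° − 345.942° = 14.058°.
Band runs from +168.673° eastward to -177.269°, crossing the antimeridian.

14.058°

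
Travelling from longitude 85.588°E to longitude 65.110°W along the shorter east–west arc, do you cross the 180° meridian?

Signed shortest Δλ = ((-65.110 − 85.588 + 180) mod 360) − 180 = -150.698°.
Going west by 150.698° from +85.588° reaches -65.110° without touching 180°.

No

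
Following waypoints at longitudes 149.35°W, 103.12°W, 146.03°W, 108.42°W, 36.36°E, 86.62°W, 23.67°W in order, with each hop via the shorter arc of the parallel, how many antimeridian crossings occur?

0

Leg 1: -149.35° → -103.12°, shortest Δλ = 46.23° (east) — does not cross 180°.
Leg 2: -103.12° → -146.03°, shortest Δλ = -42.91° (west) — does not cross 180°.
Leg 3: -146.03° → -108.42°, shortest Δλ = 37.61° (east) — does not cross 180°.
Leg 4: -108.42° → +36.36°, shortest Δλ = 144.78° (east) — does not cross 180°.
Leg 5: +36.36° → -86.62°, shortest Δλ = -122.98° (west) — does not cross 180°.
Leg 6: -86.62° → -23.67°, shortest Δλ = 62.95° (east) — does not cross 180°.
Total crossings: 0.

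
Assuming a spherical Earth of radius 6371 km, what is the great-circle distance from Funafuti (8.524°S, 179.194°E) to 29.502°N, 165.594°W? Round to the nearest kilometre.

Δλ = -165.594 − 179.194 = -344.788°; wrapped into (−180°, 180°]: 15.212°.
Δφ = 29.502 − -8.524 = 38.026°.
a = sin²(Δφ/2) + cos φ₁ · cos φ₂ · sin²(Δλ/2) = 0.121214.
c = 2·atan2(√a, √(1−a)) = 0.71121 rad → d = 6371·c ≈ 4531.12 km.

4531 km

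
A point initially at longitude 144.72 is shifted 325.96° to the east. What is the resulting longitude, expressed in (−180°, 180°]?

+110.68°

Start at +144.72°; shift +325.96° → +470.68°.
+470.68° lies outside (−180°, 180°]; subtract 360° → +110.68°.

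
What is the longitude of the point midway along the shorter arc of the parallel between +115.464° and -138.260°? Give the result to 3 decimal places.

+168.602°

Signed shortest Δλ from +115.464° to -138.260° is +106.276°.
Midpoint longitude = +115.464° + (+106.276°)/2 = +115.464° + 53.138° = +168.602°.
(The naïve average (+115.464 + -138.260)/2 = -11.398° is on the wrong side of the globe.)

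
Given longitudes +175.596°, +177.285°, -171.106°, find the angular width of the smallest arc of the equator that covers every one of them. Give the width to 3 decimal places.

Sort the longitudes: -171.106°, +175.596°, +177.285°.
Eastward gaps between consecutive values (wrapping around): 346.702°, 1.689°, 11.609°.
Largest gap = 346.702° ⇒ minimal covering band is its complement: 360° − 346.702° = 13.298°.
Band runs from +175.596° eastward to -171.106°, crossing the antimeridian.

13.298°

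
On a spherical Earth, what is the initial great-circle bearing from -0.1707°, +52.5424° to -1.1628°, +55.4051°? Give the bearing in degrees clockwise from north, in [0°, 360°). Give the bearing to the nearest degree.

Δλ = 55.4051 − 52.5424 = 2.8627°.
θ = atan2( sin Δλ · cos φ₂ , cos φ₁ · sin φ₂ − sin φ₁ · cos φ₂ · cos Δλ )
  = atan2(0.04993, -0.01732) = 109.128° → normalised to [0°, 360°): 109.128°.

109°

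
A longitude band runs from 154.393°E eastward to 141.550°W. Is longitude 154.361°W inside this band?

Yes

Band width going east from +154.393° to -141.550°: ((-141.550 − 154.393) mod 360) = 64.057°.
Offset of -154.361° east of the west edge: ((-154.361 − 154.393) mod 360) = 51.246°.
51.246° ≤ 64.057° ⇒ inside.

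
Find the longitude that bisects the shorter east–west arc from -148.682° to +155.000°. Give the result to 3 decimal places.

Signed shortest Δλ from -148.682° to +155.000° is -56.318°.
Midpoint longitude = -148.682° + (-56.318°)/2 = -148.682° − 28.159° = -176.841°.
(The naïve average (-148.682 + +155.000)/2 = 3.159° is on the wrong side of the globe.)

-176.841°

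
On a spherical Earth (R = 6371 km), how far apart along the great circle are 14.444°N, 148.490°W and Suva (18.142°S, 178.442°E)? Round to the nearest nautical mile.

2767 nmi

Δλ = 178.442 − -148.490 = 326.932°; wrapped into (−180°, 180°]: -33.068°.
Δφ = -18.142 − 14.444 = -32.586°.
a = sin²(Δφ/2) + cos φ₁ · cos φ₂ · sin²(Δλ/2) = 0.153237.
c = 2·atan2(√a, √(1−a)) = 0.80443 rad → d = 6371·c ≈ 5125.00 km ≈ 2767.28 nmi.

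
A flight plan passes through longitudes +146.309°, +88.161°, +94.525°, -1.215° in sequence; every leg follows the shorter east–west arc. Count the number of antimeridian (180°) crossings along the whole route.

0

Leg 1: +146.309° → +88.161°, shortest Δλ = -58.148° (west) — does not cross 180°.
Leg 2: +88.161° → +94.525°, shortest Δλ = 6.364° (east) — does not cross 180°.
Leg 3: +94.525° → -1.215°, shortest Δλ = -95.74° (west) — does not cross 180°.
Total crossings: 0.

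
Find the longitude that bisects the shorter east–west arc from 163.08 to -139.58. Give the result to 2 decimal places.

Signed shortest Δλ from +163.08° to -139.58° is +57.34°.
Midpoint longitude = +163.08° + (+57.34°)/2 = +163.08° + 28.67° = +191.75°.
Normalise into (−180°, 180°]: -168.25°.
(The naïve average (+163.08 + -139.58)/2 = 11.75° is on the wrong side of the globe.)

-168.25°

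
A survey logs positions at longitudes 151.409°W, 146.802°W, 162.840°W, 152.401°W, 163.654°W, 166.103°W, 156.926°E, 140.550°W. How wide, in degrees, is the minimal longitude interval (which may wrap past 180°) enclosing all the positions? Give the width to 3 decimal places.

62.524°

Sort the longitudes: -166.103°, -163.654°, -162.840°, -152.401°, -151.409°, -146.802°, -140.550°, +156.926°.
Eastward gaps between consecutive values (wrapping around): 2.449°, 0.814°, 10.439°, 0.992°, 4.607°, 6.252°, 297.476°, 36.971°.
Largest gap = 297.476° ⇒ minimal covering band is its complement: 360° − 297.476° = 62.524°.
Band runs from +156.926° eastward to -140.550°, crossing the antimeridian.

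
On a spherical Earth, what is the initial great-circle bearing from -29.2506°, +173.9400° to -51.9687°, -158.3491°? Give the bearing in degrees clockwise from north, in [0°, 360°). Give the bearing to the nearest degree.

146°

Δλ = -158.3491 − 173.9400 = -332.2891°; wrapped into (−180°, 180°]: 27.7109°.
θ = atan2( sin Δλ · cos φ₂ , cos φ₁ · sin φ₂ − sin φ₁ · cos φ₂ · cos Δλ )
  = atan2(0.28649, -0.42073) = 145.747° → normalised to [0°, 360°): 145.747°.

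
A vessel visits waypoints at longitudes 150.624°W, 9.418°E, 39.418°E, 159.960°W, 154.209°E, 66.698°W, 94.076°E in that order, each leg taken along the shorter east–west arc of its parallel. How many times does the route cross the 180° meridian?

3

Leg 1: -150.624° → +9.418°, shortest Δλ = 160.042° (east) — does not cross 180°.
Leg 2: +9.418° → +39.418°, shortest Δλ = 30.0° (east) — does not cross 180°.
Leg 3: +39.418° → -159.960°, shortest Δλ = 160.622° (east) — crosses 180°.
Leg 4: -159.960° → +154.209°, shortest Δλ = -45.831° (west) — crosses 180°.
Leg 5: +154.209° → -66.698°, shortest Δλ = 139.093° (east) — crosses 180°.
Leg 6: -66.698° → +94.076°, shortest Δλ = 160.774° (east) — does not cross 180°.
Total crossings: 3.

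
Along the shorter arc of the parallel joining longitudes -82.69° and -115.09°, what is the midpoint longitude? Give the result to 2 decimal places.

-98.89°

Signed shortest Δλ from -82.69° to -115.09° is -32.40°.
Midpoint longitude = -82.69° + (-32.40°)/2 = -82.69° − 16.20° = -98.89°.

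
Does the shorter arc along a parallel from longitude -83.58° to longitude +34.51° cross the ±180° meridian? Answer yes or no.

Signed shortest Δλ = ((34.51 − -83.58 + 180) mod 360) − 180 = 118.09°.
Going east by 118.09° from -83.58° reaches +34.51° without touching 180°.

No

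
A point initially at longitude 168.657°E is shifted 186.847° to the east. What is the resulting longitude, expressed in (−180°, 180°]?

4.496°W

Start at +168.657°; shift +186.847° → +355.504°.
+355.504° lies outside (−180°, 180°]; subtract 360° → -4.496°.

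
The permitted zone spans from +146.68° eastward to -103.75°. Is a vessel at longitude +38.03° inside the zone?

Band width going east from +146.68° to -103.75°: ((-103.75 − 146.68) mod 360) = 109.57°.
Offset of +38.03° east of the west edge: ((38.03 − 146.68) mod 360) = 251.35°.
251.35° > 109.57° ⇒ outside.

No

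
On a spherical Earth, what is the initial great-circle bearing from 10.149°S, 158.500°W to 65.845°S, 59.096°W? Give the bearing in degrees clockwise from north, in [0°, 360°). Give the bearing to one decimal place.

156.1°

Δλ = -59.096 − -158.500 = 99.404°.
θ = atan2( sin Δλ · cos φ₂ , cos φ₁ · sin φ₂ − sin φ₁ · cos φ₂ · cos Δλ )
  = atan2(0.40371, -0.90995) = 156.075° → normalised to [0°, 360°): 156.075°.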